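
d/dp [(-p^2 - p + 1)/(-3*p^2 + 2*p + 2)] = (-5*p^2 + 2*p - 4)/(9*p^4 - 12*p^3 - 8*p^2 + 8*p + 4)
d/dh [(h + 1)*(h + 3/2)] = 2*h + 5/2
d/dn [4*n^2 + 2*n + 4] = 8*n + 2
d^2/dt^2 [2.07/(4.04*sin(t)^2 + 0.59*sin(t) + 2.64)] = (-135.142848*sin(t)^4 - 14.802156*sin(t)^3 + 290.304873*sin(t)^2 + 32.828544*sin(t) - 42.71445)/(4.04*sin(t)^2 + 0.59*sin(t) + 2.64)^3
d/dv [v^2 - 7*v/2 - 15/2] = 2*v - 7/2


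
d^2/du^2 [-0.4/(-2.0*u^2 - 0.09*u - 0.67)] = (-3.2*u^2 - 0.144*u + 0.4*(4.0*u + 0.09)*(8.0*u + 0.18) - 1.072)/(2.0*u^2 + 0.09*u + 0.67)^3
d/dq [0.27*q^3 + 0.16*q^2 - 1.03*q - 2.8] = 0.81*q^2 + 0.32*q - 1.03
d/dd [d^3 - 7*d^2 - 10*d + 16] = 3*d^2 - 14*d - 10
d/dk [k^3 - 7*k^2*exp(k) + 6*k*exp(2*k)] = -7*k^2*exp(k) + 3*k^2 + 12*k*exp(2*k) - 14*k*exp(k) + 6*exp(2*k)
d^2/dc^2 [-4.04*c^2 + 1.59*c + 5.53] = -8.08000000000000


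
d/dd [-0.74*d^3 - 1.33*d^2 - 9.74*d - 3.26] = -2.22*d^2 - 2.66*d - 9.74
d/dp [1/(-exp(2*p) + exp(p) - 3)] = (2*exp(p) - 1)*exp(p)/(exp(2*p) - exp(p) + 3)^2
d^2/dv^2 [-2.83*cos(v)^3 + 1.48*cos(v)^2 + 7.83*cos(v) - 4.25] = -5.7075*cos(v) - 2.96*cos(2*v) + 6.3675*cos(3*v)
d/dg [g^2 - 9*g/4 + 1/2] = 2*g - 9/4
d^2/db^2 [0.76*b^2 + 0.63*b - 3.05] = 1.52000000000000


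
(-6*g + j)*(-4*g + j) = 24*g^2 - 10*g*j + j^2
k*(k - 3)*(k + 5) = k^3 + 2*k^2 - 15*k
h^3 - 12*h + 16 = (h - 2)^2*(h + 4)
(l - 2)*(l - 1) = l^2 - 3*l + 2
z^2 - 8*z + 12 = (z - 6)*(z - 2)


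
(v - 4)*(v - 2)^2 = v^3 - 8*v^2 + 20*v - 16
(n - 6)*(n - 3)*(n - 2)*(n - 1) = n^4 - 12*n^3 + 47*n^2 - 72*n + 36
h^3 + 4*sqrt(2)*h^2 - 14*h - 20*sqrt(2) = (h - 2*sqrt(2))*(h + sqrt(2))*(h + 5*sqrt(2))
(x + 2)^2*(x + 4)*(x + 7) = x^4 + 15*x^3 + 76*x^2 + 156*x + 112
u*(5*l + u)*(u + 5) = 5*l*u^2 + 25*l*u + u^3 + 5*u^2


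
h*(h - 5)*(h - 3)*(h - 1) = h^4 - 9*h^3 + 23*h^2 - 15*h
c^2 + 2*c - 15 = (c - 3)*(c + 5)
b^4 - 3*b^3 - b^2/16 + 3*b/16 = b*(b - 3)*(b - 1/4)*(b + 1/4)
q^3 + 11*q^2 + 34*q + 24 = (q + 1)*(q + 4)*(q + 6)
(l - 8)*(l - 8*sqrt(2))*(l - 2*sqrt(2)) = l^3 - 10*sqrt(2)*l^2 - 8*l^2 + 32*l + 80*sqrt(2)*l - 256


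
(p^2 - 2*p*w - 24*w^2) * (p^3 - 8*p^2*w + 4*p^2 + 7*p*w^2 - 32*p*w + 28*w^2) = p^5 - 10*p^4*w + 4*p^4 - p^3*w^2 - 40*p^3*w + 178*p^2*w^3 - 4*p^2*w^2 - 168*p*w^4 + 712*p*w^3 - 672*w^4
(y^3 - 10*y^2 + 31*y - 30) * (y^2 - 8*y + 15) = y^5 - 18*y^4 + 126*y^3 - 428*y^2 + 705*y - 450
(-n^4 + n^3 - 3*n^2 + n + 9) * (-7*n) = 7*n^5 - 7*n^4 + 21*n^3 - 7*n^2 - 63*n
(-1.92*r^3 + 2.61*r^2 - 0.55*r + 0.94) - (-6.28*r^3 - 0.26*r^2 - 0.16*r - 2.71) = 4.36*r^3 + 2.87*r^2 - 0.39*r + 3.65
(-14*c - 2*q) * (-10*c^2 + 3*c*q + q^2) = 140*c^3 - 22*c^2*q - 20*c*q^2 - 2*q^3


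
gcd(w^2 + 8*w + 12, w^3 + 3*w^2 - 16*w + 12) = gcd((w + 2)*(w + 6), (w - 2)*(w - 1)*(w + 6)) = w + 6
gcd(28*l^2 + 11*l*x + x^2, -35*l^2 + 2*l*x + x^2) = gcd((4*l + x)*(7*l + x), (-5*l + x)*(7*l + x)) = 7*l + x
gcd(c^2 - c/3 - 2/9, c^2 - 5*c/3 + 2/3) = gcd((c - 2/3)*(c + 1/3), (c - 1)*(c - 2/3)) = c - 2/3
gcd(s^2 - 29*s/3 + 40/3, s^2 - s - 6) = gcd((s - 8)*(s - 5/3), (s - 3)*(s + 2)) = 1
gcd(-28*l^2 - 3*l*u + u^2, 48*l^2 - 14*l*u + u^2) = 1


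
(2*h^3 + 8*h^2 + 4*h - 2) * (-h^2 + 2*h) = -2*h^5 - 4*h^4 + 12*h^3 + 10*h^2 - 4*h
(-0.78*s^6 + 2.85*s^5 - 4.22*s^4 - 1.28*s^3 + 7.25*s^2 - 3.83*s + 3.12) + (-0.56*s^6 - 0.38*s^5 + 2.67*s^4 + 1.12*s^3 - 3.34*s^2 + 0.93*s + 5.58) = -1.34*s^6 + 2.47*s^5 - 1.55*s^4 - 0.16*s^3 + 3.91*s^2 - 2.9*s + 8.7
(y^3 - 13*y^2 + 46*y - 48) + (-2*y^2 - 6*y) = y^3 - 15*y^2 + 40*y - 48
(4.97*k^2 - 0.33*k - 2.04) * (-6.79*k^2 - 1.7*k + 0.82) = -33.7463*k^4 - 6.2083*k^3 + 18.488*k^2 + 3.1974*k - 1.6728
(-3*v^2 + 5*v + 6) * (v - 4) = -3*v^3 + 17*v^2 - 14*v - 24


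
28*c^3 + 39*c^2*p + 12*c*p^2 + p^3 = (c + p)*(4*c + p)*(7*c + p)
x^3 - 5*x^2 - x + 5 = (x - 5)*(x - 1)*(x + 1)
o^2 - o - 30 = (o - 6)*(o + 5)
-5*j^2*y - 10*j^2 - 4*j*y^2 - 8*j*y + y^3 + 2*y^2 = (-5*j + y)*(j + y)*(y + 2)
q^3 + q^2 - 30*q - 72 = (q - 6)*(q + 3)*(q + 4)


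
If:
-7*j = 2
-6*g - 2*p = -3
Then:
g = 1/2 - p/3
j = -2/7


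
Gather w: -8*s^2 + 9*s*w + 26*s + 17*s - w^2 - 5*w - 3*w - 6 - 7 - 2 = -8*s^2 + 43*s - w^2 + w*(9*s - 8) - 15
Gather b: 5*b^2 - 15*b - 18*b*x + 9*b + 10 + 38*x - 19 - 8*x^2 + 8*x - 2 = 5*b^2 + b*(-18*x - 6) - 8*x^2 + 46*x - 11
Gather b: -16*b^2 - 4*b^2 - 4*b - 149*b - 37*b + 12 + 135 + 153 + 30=-20*b^2 - 190*b + 330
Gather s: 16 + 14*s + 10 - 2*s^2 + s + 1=-2*s^2 + 15*s + 27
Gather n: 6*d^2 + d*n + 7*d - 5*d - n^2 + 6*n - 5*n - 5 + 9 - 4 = 6*d^2 + 2*d - n^2 + n*(d + 1)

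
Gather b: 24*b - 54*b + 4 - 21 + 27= 10 - 30*b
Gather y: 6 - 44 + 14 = -24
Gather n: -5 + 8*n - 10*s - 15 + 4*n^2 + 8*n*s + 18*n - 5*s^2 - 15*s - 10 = 4*n^2 + n*(8*s + 26) - 5*s^2 - 25*s - 30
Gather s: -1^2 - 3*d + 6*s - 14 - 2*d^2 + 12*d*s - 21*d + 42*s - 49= -2*d^2 - 24*d + s*(12*d + 48) - 64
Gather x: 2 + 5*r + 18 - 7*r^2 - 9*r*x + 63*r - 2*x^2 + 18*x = -7*r^2 + 68*r - 2*x^2 + x*(18 - 9*r) + 20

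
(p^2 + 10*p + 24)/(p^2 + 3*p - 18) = (p + 4)/(p - 3)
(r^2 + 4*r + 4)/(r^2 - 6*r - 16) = (r + 2)/(r - 8)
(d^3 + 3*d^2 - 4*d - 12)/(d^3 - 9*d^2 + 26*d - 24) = (d^2 + 5*d + 6)/(d^2 - 7*d + 12)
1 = 1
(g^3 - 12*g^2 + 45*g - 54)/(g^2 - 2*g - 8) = (-g^3 + 12*g^2 - 45*g + 54)/(-g^2 + 2*g + 8)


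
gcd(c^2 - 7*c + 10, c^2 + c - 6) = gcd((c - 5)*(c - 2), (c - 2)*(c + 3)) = c - 2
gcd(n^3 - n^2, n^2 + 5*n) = n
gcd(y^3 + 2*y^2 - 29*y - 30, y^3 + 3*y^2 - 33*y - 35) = y^2 - 4*y - 5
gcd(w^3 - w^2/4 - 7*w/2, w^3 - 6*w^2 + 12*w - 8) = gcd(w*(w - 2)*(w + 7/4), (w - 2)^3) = w - 2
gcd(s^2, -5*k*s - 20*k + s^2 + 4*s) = 1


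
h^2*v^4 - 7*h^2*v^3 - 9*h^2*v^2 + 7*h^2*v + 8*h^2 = (v - 8)*(v - 1)*(h*v + h)^2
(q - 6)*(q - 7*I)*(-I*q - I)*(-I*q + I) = -q^4 + 6*q^3 + 7*I*q^3 + q^2 - 42*I*q^2 - 6*q - 7*I*q + 42*I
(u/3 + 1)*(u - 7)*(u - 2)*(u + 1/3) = u^4/3 - 17*u^3/9 - 5*u^2 + 113*u/9 + 14/3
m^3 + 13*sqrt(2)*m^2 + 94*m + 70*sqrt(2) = (m + sqrt(2))*(m + 5*sqrt(2))*(m + 7*sqrt(2))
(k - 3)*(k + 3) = k^2 - 9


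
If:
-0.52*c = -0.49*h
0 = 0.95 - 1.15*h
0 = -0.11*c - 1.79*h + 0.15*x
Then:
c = 0.78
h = 0.83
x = 10.43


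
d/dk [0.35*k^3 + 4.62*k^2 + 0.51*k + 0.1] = 1.05*k^2 + 9.24*k + 0.51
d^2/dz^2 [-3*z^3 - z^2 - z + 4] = -18*z - 2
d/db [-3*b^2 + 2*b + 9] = 2 - 6*b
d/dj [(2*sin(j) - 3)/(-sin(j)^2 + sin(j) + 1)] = (-6*sin(j) - 2*cos(j)^2 + 7)*cos(j)/(sin(j) + cos(j)^2)^2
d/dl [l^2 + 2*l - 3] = 2*l + 2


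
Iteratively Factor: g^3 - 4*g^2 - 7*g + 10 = (g - 5)*(g^2 + g - 2) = (g - 5)*(g - 1)*(g + 2)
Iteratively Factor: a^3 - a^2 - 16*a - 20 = (a + 2)*(a^2 - 3*a - 10) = (a - 5)*(a + 2)*(a + 2)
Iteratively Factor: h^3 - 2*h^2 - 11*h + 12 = (h + 3)*(h^2 - 5*h + 4) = (h - 1)*(h + 3)*(h - 4)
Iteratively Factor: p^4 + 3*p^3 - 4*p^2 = (p)*(p^3 + 3*p^2 - 4*p) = p^2*(p^2 + 3*p - 4) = p^2*(p - 1)*(p + 4)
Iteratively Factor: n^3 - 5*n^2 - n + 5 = (n + 1)*(n^2 - 6*n + 5) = (n - 1)*(n + 1)*(n - 5)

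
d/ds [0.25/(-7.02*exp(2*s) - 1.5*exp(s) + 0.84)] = (3.51*exp(s) + 0.375)*exp(s)/(7.02*exp(2*s) + 1.5*exp(s) - 0.84)^2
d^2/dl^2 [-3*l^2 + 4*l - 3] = -6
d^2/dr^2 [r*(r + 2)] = 2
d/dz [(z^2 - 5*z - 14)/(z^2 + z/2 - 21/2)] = 2*(11*z^2 + 14*z + 119)/(4*z^4 + 4*z^3 - 83*z^2 - 42*z + 441)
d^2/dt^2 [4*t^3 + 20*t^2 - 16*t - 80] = 24*t + 40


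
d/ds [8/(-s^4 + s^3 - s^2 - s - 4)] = 8*(4*s^3 - 3*s^2 + 2*s + 1)/(s^4 - s^3 + s^2 + s + 4)^2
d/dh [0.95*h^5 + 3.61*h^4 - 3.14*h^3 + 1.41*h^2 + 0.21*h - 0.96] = 4.75*h^4 + 14.44*h^3 - 9.42*h^2 + 2.82*h + 0.21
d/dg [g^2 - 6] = 2*g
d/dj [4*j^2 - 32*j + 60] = 8*j - 32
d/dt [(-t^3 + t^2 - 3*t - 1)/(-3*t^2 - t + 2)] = (3*t^4 + 2*t^3 - 16*t^2 - 2*t - 7)/(9*t^4 + 6*t^3 - 11*t^2 - 4*t + 4)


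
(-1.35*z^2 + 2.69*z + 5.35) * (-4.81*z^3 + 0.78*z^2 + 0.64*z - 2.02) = 6.4935*z^5 - 13.9919*z^4 - 24.4993*z^3 + 8.6216*z^2 - 2.0098*z - 10.807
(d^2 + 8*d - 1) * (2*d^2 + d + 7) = 2*d^4 + 17*d^3 + 13*d^2 + 55*d - 7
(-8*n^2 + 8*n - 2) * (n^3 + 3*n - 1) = -8*n^5 + 8*n^4 - 26*n^3 + 32*n^2 - 14*n + 2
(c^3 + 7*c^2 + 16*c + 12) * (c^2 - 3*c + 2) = c^5 + 4*c^4 - 3*c^3 - 22*c^2 - 4*c + 24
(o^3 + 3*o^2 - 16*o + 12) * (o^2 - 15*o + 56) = o^5 - 12*o^4 - 5*o^3 + 420*o^2 - 1076*o + 672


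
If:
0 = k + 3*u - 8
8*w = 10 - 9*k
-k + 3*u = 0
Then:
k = 4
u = 4/3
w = -13/4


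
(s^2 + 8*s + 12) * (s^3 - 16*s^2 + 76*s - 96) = s^5 - 8*s^4 - 40*s^3 + 320*s^2 + 144*s - 1152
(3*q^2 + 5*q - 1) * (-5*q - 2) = -15*q^3 - 31*q^2 - 5*q + 2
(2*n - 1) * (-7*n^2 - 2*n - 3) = -14*n^3 + 3*n^2 - 4*n + 3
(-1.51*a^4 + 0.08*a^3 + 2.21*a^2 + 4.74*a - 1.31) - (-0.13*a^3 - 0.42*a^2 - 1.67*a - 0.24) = -1.51*a^4 + 0.21*a^3 + 2.63*a^2 + 6.41*a - 1.07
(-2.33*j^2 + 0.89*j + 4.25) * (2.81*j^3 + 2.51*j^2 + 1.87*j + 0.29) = -6.5473*j^5 - 3.3474*j^4 + 9.8193*j^3 + 11.6561*j^2 + 8.2056*j + 1.2325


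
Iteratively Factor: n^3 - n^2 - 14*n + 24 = (n + 4)*(n^2 - 5*n + 6) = (n - 3)*(n + 4)*(n - 2)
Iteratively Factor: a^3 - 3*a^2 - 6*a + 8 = (a + 2)*(a^2 - 5*a + 4) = (a - 4)*(a + 2)*(a - 1)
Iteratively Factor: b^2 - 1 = (b + 1)*(b - 1)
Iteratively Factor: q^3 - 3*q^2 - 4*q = (q - 4)*(q^2 + q) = q*(q - 4)*(q + 1)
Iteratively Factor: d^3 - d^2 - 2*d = (d)*(d^2 - d - 2) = d*(d + 1)*(d - 2)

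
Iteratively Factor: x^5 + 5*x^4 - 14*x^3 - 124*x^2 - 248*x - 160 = (x + 4)*(x^4 + x^3 - 18*x^2 - 52*x - 40) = (x - 5)*(x + 4)*(x^3 + 6*x^2 + 12*x + 8) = (x - 5)*(x + 2)*(x + 4)*(x^2 + 4*x + 4) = (x - 5)*(x + 2)^2*(x + 4)*(x + 2)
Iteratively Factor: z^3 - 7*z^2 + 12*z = (z - 4)*(z^2 - 3*z) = z*(z - 4)*(z - 3)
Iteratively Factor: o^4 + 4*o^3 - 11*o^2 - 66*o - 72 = (o + 3)*(o^3 + o^2 - 14*o - 24) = (o + 2)*(o + 3)*(o^2 - o - 12) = (o - 4)*(o + 2)*(o + 3)*(o + 3)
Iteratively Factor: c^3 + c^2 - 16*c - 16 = (c + 1)*(c^2 - 16) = (c + 1)*(c + 4)*(c - 4)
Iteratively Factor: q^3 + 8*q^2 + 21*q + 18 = (q + 3)*(q^2 + 5*q + 6) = (q + 2)*(q + 3)*(q + 3)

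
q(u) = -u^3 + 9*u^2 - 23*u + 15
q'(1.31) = -4.57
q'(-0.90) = -41.63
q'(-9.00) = -428.00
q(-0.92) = 44.56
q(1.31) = -1.93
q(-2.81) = 172.88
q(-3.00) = 192.00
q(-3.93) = 305.09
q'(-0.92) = -42.10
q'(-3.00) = -104.00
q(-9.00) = 1680.00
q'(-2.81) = -97.27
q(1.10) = -0.74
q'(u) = -3*u^2 + 18*u - 23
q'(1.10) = -6.83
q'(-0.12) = -25.20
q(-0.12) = 17.89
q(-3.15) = 208.01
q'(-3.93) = -140.07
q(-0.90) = 43.72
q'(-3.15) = -109.47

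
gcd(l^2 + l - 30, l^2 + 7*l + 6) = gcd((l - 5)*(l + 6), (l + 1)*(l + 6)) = l + 6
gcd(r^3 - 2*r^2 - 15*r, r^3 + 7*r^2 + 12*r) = r^2 + 3*r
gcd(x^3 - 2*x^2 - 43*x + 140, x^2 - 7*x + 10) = x - 5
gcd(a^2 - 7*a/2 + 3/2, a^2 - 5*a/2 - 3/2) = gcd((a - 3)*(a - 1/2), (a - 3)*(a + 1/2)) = a - 3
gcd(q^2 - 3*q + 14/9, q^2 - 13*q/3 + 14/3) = q - 7/3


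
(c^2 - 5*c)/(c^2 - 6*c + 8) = c*(c - 5)/(c^2 - 6*c + 8)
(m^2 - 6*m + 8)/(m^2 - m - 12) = (m - 2)/(m + 3)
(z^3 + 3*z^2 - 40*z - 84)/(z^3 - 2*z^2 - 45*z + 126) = (z + 2)/(z - 3)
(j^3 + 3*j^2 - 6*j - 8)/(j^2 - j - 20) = (j^2 - j - 2)/(j - 5)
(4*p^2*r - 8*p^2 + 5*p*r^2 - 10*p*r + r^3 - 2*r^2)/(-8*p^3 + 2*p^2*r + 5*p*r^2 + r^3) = (-p*r + 2*p - r^2 + 2*r)/(2*p^2 - p*r - r^2)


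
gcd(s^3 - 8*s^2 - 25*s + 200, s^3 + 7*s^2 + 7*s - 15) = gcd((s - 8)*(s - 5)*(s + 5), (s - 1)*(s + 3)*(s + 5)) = s + 5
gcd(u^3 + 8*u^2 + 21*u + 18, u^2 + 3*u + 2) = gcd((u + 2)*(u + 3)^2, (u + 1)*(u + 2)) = u + 2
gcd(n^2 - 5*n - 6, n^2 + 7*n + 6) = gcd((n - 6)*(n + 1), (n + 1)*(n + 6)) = n + 1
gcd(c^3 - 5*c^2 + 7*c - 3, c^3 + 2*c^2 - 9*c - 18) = c - 3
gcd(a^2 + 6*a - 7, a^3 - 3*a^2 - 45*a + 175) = a + 7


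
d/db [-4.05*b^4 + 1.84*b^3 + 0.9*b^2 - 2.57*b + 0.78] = -16.2*b^3 + 5.52*b^2 + 1.8*b - 2.57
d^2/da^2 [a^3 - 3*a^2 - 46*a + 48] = 6*a - 6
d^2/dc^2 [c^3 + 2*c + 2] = 6*c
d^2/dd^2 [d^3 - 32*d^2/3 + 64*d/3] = 6*d - 64/3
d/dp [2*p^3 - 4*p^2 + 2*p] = 6*p^2 - 8*p + 2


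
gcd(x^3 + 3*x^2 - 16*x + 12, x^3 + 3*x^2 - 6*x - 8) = x - 2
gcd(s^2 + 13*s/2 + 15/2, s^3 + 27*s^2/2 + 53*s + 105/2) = s^2 + 13*s/2 + 15/2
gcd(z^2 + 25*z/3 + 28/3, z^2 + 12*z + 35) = z + 7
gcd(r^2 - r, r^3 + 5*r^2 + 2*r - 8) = r - 1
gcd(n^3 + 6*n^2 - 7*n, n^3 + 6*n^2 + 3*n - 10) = n - 1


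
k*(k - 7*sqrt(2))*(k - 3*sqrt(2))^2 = k^4 - 13*sqrt(2)*k^3 + 102*k^2 - 126*sqrt(2)*k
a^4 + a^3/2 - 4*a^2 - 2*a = a*(a - 2)*(a + 1/2)*(a + 2)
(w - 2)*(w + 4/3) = w^2 - 2*w/3 - 8/3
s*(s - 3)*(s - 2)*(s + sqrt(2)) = s^4 - 5*s^3 + sqrt(2)*s^3 - 5*sqrt(2)*s^2 + 6*s^2 + 6*sqrt(2)*s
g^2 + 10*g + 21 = (g + 3)*(g + 7)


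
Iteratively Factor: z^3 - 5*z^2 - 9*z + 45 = (z - 5)*(z^2 - 9) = (z - 5)*(z + 3)*(z - 3)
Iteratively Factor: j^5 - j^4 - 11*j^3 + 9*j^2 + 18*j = (j + 3)*(j^4 - 4*j^3 + j^2 + 6*j) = (j - 2)*(j + 3)*(j^3 - 2*j^2 - 3*j) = (j - 2)*(j + 1)*(j + 3)*(j^2 - 3*j) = (j - 3)*(j - 2)*(j + 1)*(j + 3)*(j)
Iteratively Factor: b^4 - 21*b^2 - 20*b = (b - 5)*(b^3 + 5*b^2 + 4*b) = b*(b - 5)*(b^2 + 5*b + 4) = b*(b - 5)*(b + 1)*(b + 4)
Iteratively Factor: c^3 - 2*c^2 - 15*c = (c + 3)*(c^2 - 5*c) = c*(c + 3)*(c - 5)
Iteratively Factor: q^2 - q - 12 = (q - 4)*(q + 3)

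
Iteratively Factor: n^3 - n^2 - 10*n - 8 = (n + 2)*(n^2 - 3*n - 4) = (n - 4)*(n + 2)*(n + 1)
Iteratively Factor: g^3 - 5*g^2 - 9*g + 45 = (g - 3)*(g^2 - 2*g - 15) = (g - 5)*(g - 3)*(g + 3)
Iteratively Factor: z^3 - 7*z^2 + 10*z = (z - 5)*(z^2 - 2*z) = (z - 5)*(z - 2)*(z)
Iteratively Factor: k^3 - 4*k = (k + 2)*(k^2 - 2*k) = k*(k + 2)*(k - 2)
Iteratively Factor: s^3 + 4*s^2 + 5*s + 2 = (s + 1)*(s^2 + 3*s + 2) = (s + 1)^2*(s + 2)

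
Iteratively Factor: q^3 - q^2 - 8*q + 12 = (q + 3)*(q^2 - 4*q + 4) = (q - 2)*(q + 3)*(q - 2)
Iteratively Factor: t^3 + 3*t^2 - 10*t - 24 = (t - 3)*(t^2 + 6*t + 8) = (t - 3)*(t + 4)*(t + 2)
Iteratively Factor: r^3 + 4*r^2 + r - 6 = (r - 1)*(r^2 + 5*r + 6) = (r - 1)*(r + 2)*(r + 3)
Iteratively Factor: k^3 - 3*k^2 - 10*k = (k - 5)*(k^2 + 2*k) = (k - 5)*(k + 2)*(k)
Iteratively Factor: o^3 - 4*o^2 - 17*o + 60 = (o + 4)*(o^2 - 8*o + 15) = (o - 3)*(o + 4)*(o - 5)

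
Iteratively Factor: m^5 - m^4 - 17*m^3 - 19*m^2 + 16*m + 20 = (m - 1)*(m^4 - 17*m^2 - 36*m - 20) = (m - 1)*(m + 2)*(m^3 - 2*m^2 - 13*m - 10) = (m - 1)*(m + 1)*(m + 2)*(m^2 - 3*m - 10) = (m - 1)*(m + 1)*(m + 2)^2*(m - 5)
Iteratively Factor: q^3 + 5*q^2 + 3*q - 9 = (q - 1)*(q^2 + 6*q + 9) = (q - 1)*(q + 3)*(q + 3)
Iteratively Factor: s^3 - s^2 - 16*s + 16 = (s + 4)*(s^2 - 5*s + 4) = (s - 1)*(s + 4)*(s - 4)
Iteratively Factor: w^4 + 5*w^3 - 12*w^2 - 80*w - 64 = (w + 1)*(w^3 + 4*w^2 - 16*w - 64) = (w + 1)*(w + 4)*(w^2 - 16) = (w - 4)*(w + 1)*(w + 4)*(w + 4)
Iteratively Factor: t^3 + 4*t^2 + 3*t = (t + 3)*(t^2 + t) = t*(t + 3)*(t + 1)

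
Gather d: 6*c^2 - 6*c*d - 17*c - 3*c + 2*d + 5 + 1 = 6*c^2 - 20*c + d*(2 - 6*c) + 6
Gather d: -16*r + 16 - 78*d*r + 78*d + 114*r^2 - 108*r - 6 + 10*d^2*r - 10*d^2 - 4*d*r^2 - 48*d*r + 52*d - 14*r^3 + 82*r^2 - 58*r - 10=d^2*(10*r - 10) + d*(-4*r^2 - 126*r + 130) - 14*r^3 + 196*r^2 - 182*r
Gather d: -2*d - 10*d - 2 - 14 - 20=-12*d - 36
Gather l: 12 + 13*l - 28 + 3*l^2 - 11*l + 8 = 3*l^2 + 2*l - 8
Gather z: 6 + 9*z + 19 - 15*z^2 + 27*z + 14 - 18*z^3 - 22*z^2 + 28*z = -18*z^3 - 37*z^2 + 64*z + 39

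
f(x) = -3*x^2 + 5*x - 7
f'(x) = 5 - 6*x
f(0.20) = -6.12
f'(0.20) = 3.80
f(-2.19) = -32.34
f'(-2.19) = 18.14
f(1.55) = -6.46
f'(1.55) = -4.30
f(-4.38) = -86.45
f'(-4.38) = 31.28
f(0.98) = -4.98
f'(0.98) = -0.88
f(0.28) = -5.84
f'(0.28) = 3.32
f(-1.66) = -23.57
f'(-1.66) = 14.96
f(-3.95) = -73.56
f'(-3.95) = 28.70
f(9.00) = -205.00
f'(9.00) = -49.00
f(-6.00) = -145.00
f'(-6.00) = 41.00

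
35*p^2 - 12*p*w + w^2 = (-7*p + w)*(-5*p + w)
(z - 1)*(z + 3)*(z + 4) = z^3 + 6*z^2 + 5*z - 12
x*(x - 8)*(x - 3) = x^3 - 11*x^2 + 24*x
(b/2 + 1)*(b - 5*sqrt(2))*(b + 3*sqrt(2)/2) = b^3/2 - 7*sqrt(2)*b^2/4 + b^2 - 15*b/2 - 7*sqrt(2)*b/2 - 15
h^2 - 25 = (h - 5)*(h + 5)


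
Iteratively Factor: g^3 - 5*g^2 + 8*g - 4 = (g - 2)*(g^2 - 3*g + 2) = (g - 2)^2*(g - 1)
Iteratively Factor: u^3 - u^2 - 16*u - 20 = (u + 2)*(u^2 - 3*u - 10) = (u + 2)^2*(u - 5)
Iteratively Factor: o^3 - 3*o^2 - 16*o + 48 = (o + 4)*(o^2 - 7*o + 12) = (o - 3)*(o + 4)*(o - 4)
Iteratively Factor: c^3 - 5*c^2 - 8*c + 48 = (c - 4)*(c^2 - c - 12) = (c - 4)^2*(c + 3)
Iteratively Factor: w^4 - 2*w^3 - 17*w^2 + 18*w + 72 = (w - 4)*(w^3 + 2*w^2 - 9*w - 18) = (w - 4)*(w + 3)*(w^2 - w - 6) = (w - 4)*(w + 2)*(w + 3)*(w - 3)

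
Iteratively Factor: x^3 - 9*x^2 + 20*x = (x)*(x^2 - 9*x + 20) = x*(x - 4)*(x - 5)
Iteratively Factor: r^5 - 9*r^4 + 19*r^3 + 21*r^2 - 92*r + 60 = (r - 3)*(r^4 - 6*r^3 + r^2 + 24*r - 20) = (r - 3)*(r + 2)*(r^3 - 8*r^2 + 17*r - 10) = (r - 5)*(r - 3)*(r + 2)*(r^2 - 3*r + 2) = (r - 5)*(r - 3)*(r - 2)*(r + 2)*(r - 1)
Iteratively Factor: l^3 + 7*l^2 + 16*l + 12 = (l + 3)*(l^2 + 4*l + 4) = (l + 2)*(l + 3)*(l + 2)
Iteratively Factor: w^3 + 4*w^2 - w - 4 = (w - 1)*(w^2 + 5*w + 4) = (w - 1)*(w + 1)*(w + 4)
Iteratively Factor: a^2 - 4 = (a - 2)*(a + 2)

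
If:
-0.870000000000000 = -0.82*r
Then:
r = 1.06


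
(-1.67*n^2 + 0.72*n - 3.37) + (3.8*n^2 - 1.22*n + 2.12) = 2.13*n^2 - 0.5*n - 1.25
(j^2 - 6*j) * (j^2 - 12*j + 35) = j^4 - 18*j^3 + 107*j^2 - 210*j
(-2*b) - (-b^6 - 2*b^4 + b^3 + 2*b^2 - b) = b^6 + 2*b^4 - b^3 - 2*b^2 - b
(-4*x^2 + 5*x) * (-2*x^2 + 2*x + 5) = 8*x^4 - 18*x^3 - 10*x^2 + 25*x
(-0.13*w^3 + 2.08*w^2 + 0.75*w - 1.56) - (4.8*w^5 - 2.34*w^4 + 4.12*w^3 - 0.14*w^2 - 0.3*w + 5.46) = -4.8*w^5 + 2.34*w^4 - 4.25*w^3 + 2.22*w^2 + 1.05*w - 7.02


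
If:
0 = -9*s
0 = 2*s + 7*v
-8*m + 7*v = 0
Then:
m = 0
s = 0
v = 0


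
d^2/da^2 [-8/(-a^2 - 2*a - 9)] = 16*(-a^2 - 2*a + 4*(a + 1)^2 - 9)/(a^2 + 2*a + 9)^3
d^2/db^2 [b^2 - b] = 2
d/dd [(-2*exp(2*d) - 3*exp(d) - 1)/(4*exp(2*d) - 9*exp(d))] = (30*exp(2*d) + 8*exp(d) - 9)*exp(-d)/(16*exp(2*d) - 72*exp(d) + 81)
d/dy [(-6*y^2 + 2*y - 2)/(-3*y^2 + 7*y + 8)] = 6*(-6*y^2 - 18*y + 5)/(9*y^4 - 42*y^3 + y^2 + 112*y + 64)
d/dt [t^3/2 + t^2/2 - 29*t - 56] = 3*t^2/2 + t - 29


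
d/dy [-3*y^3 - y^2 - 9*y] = -9*y^2 - 2*y - 9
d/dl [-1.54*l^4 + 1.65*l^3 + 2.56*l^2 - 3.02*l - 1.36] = -6.16*l^3 + 4.95*l^2 + 5.12*l - 3.02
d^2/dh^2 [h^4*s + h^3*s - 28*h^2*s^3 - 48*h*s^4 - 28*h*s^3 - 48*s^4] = 2*s*(6*h^2 + 3*h - 28*s^2)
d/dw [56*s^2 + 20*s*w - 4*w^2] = 20*s - 8*w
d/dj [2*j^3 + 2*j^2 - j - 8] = 6*j^2 + 4*j - 1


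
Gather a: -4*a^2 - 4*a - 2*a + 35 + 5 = -4*a^2 - 6*a + 40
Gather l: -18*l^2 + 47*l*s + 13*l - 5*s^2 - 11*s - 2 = -18*l^2 + l*(47*s + 13) - 5*s^2 - 11*s - 2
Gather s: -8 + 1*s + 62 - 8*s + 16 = 70 - 7*s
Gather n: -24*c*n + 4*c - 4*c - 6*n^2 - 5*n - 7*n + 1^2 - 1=-6*n^2 + n*(-24*c - 12)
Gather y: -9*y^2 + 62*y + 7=-9*y^2 + 62*y + 7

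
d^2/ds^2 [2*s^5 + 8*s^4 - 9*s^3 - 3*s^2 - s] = 40*s^3 + 96*s^2 - 54*s - 6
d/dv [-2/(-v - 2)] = -2/(v + 2)^2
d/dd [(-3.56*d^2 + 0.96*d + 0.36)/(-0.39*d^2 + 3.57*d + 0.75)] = (-12.3348*d^2 - 5.0592*d - 0.5652)/(0.1521*d^4 - 2.7846*d^3 + 12.1599*d^2 + 5.355*d + 0.5625)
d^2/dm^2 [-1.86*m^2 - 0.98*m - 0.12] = -3.72000000000000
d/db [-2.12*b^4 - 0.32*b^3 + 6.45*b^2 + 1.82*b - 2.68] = -8.48*b^3 - 0.96*b^2 + 12.9*b + 1.82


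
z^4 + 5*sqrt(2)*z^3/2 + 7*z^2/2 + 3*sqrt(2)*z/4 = z*(z + sqrt(2)/2)^2*(z + 3*sqrt(2)/2)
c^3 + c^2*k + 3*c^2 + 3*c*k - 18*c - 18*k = (c - 3)*(c + 6)*(c + k)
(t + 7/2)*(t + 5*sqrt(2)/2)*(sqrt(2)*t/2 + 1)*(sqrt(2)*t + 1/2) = t^4 + 7*t^3/2 + 15*sqrt(2)*t^3/4 + 27*t^2/4 + 105*sqrt(2)*t^2/8 + 5*sqrt(2)*t/4 + 189*t/8 + 35*sqrt(2)/8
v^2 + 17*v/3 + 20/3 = (v + 5/3)*(v + 4)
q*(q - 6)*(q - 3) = q^3 - 9*q^2 + 18*q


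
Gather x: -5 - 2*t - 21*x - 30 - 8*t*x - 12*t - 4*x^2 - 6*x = -14*t - 4*x^2 + x*(-8*t - 27) - 35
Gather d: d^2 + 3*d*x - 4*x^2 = d^2 + 3*d*x - 4*x^2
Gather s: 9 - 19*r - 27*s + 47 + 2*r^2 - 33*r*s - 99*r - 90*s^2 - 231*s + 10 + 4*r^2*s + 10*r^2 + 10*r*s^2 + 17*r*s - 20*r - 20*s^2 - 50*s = 12*r^2 - 138*r + s^2*(10*r - 110) + s*(4*r^2 - 16*r - 308) + 66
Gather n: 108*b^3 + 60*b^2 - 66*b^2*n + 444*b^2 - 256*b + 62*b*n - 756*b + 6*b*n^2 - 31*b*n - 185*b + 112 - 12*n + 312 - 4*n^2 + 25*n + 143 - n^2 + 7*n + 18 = 108*b^3 + 504*b^2 - 1197*b + n^2*(6*b - 5) + n*(-66*b^2 + 31*b + 20) + 585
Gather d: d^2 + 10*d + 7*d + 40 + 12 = d^2 + 17*d + 52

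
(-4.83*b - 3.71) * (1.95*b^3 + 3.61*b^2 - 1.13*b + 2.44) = -9.4185*b^4 - 24.6708*b^3 - 7.9352*b^2 - 7.5929*b - 9.0524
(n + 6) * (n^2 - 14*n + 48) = n^3 - 8*n^2 - 36*n + 288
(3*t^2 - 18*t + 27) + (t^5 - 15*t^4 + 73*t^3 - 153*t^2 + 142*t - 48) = t^5 - 15*t^4 + 73*t^3 - 150*t^2 + 124*t - 21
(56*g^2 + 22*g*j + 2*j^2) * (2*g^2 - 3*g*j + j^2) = 112*g^4 - 124*g^3*j - 6*g^2*j^2 + 16*g*j^3 + 2*j^4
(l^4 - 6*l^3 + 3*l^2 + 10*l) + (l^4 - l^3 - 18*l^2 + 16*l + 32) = 2*l^4 - 7*l^3 - 15*l^2 + 26*l + 32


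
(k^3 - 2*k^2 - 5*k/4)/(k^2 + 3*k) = (k^2 - 2*k - 5/4)/(k + 3)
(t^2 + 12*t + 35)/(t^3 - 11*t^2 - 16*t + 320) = (t + 7)/(t^2 - 16*t + 64)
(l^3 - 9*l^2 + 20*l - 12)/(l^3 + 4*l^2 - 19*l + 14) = (l - 6)/(l + 7)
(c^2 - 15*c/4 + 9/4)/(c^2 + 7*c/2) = (4*c^2 - 15*c + 9)/(2*c*(2*c + 7))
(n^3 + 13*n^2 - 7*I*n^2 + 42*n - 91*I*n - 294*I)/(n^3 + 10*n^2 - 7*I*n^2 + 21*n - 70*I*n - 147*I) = (n + 6)/(n + 3)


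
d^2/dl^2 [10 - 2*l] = 0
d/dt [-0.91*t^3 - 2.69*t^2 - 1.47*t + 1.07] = -2.73*t^2 - 5.38*t - 1.47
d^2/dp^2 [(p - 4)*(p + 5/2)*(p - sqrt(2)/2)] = 6*p - 3 - sqrt(2)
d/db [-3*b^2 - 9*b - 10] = -6*b - 9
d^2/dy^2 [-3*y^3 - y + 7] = -18*y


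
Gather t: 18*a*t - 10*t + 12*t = t*(18*a + 2)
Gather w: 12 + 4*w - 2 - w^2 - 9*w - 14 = -w^2 - 5*w - 4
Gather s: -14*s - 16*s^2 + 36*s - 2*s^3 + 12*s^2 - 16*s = -2*s^3 - 4*s^2 + 6*s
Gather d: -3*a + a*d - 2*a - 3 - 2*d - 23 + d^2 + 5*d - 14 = -5*a + d^2 + d*(a + 3) - 40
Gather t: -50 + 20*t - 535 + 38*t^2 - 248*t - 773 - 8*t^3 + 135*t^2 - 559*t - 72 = -8*t^3 + 173*t^2 - 787*t - 1430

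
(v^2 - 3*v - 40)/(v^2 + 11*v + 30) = (v - 8)/(v + 6)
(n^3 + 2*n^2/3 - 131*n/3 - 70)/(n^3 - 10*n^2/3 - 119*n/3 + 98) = (3*n + 5)/(3*n - 7)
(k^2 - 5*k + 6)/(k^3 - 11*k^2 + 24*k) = (k - 2)/(k*(k - 8))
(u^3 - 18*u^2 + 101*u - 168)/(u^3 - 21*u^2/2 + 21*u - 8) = 2*(u^2 - 10*u + 21)/(2*u^2 - 5*u + 2)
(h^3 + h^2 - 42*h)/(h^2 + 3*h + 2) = h*(h^2 + h - 42)/(h^2 + 3*h + 2)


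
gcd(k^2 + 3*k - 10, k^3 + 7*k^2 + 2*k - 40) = k^2 + 3*k - 10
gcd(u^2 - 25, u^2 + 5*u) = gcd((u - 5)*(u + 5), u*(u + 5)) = u + 5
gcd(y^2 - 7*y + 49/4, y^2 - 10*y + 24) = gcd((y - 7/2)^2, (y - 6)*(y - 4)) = 1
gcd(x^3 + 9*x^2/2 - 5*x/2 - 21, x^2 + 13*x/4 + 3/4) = x + 3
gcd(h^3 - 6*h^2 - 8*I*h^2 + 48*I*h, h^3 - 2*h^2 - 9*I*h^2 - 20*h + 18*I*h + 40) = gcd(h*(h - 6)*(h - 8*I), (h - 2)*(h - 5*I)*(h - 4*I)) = 1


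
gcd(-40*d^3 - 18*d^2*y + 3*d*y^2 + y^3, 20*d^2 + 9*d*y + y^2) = 5*d + y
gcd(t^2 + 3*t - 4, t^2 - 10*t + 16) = 1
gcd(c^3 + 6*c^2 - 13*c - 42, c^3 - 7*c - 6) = c^2 - c - 6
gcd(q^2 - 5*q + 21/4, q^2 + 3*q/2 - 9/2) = q - 3/2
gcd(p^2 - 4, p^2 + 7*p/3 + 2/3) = p + 2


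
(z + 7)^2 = z^2 + 14*z + 49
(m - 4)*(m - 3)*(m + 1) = m^3 - 6*m^2 + 5*m + 12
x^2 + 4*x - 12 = (x - 2)*(x + 6)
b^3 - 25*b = b*(b - 5)*(b + 5)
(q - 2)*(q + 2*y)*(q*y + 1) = q^3*y + 2*q^2*y^2 - 2*q^2*y + q^2 - 4*q*y^2 + 2*q*y - 2*q - 4*y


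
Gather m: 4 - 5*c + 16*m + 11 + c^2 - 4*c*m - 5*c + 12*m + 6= c^2 - 10*c + m*(28 - 4*c) + 21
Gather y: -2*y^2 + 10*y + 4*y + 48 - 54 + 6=-2*y^2 + 14*y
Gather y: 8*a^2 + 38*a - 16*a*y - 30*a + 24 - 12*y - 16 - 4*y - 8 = 8*a^2 + 8*a + y*(-16*a - 16)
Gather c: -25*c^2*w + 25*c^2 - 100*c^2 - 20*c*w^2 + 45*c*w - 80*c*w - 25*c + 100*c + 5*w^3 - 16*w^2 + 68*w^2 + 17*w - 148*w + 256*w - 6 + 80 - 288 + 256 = c^2*(-25*w - 75) + c*(-20*w^2 - 35*w + 75) + 5*w^3 + 52*w^2 + 125*w + 42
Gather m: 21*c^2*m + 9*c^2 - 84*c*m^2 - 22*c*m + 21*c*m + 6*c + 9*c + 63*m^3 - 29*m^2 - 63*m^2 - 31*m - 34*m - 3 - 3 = 9*c^2 + 15*c + 63*m^3 + m^2*(-84*c - 92) + m*(21*c^2 - c - 65) - 6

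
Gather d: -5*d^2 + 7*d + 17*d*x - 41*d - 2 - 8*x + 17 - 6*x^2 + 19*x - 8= -5*d^2 + d*(17*x - 34) - 6*x^2 + 11*x + 7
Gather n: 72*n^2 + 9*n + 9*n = 72*n^2 + 18*n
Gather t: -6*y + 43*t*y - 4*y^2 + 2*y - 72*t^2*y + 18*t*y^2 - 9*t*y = -72*t^2*y + t*(18*y^2 + 34*y) - 4*y^2 - 4*y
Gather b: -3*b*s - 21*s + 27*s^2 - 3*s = -3*b*s + 27*s^2 - 24*s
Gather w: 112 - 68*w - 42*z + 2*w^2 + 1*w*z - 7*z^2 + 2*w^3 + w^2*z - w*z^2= 2*w^3 + w^2*(z + 2) + w*(-z^2 + z - 68) - 7*z^2 - 42*z + 112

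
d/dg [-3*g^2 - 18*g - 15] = -6*g - 18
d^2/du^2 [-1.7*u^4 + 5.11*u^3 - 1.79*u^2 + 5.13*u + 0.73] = -20.4*u^2 + 30.66*u - 3.58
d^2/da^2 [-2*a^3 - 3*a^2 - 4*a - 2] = -12*a - 6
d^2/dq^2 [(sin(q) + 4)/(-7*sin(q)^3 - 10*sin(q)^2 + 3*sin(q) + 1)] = (196*sin(q)^7 + 1974*sin(q)^6 + 2970*sin(q)^5 - 1219*sin(q)^4 - 4770*sin(q)^3 - 1787*sin(q)^2 + 481*sin(q) - 146)/(7*sin(q)^3 + 10*sin(q)^2 - 3*sin(q) - 1)^3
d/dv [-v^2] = -2*v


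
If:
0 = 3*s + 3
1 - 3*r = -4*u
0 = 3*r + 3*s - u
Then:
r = 11/9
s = -1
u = 2/3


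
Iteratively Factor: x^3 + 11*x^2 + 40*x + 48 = (x + 3)*(x^2 + 8*x + 16) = (x + 3)*(x + 4)*(x + 4)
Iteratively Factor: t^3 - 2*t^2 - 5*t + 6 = (t + 2)*(t^2 - 4*t + 3) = (t - 3)*(t + 2)*(t - 1)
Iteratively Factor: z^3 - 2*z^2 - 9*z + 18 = (z - 2)*(z^2 - 9) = (z - 2)*(z + 3)*(z - 3)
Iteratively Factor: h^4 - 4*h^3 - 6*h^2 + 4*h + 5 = (h - 1)*(h^3 - 3*h^2 - 9*h - 5) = (h - 1)*(h + 1)*(h^2 - 4*h - 5) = (h - 1)*(h + 1)^2*(h - 5)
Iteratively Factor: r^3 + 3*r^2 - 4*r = (r)*(r^2 + 3*r - 4) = r*(r + 4)*(r - 1)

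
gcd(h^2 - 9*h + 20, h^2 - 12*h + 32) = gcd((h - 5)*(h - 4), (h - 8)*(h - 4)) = h - 4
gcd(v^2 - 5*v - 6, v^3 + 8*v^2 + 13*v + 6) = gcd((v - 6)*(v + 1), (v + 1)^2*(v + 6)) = v + 1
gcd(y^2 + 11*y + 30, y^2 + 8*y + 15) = y + 5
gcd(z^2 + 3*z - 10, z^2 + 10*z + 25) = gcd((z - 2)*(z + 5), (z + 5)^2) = z + 5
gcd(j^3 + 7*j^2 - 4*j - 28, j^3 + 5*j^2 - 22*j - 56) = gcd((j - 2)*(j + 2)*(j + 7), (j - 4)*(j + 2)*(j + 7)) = j^2 + 9*j + 14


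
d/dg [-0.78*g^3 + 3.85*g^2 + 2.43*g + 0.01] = -2.34*g^2 + 7.7*g + 2.43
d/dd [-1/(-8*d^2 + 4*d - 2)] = (1 - 4*d)/(4*d^2 - 2*d + 1)^2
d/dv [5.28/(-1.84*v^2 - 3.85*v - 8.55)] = (19.4304*v + 20.328)/(1.84*v^2 + 3.85*v + 8.55)^2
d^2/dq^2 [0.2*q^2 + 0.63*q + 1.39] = 0.400000000000000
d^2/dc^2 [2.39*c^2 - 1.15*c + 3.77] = 4.78000000000000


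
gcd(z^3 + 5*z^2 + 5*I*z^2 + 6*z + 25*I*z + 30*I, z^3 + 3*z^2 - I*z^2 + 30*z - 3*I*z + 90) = z^2 + z*(3 + 5*I) + 15*I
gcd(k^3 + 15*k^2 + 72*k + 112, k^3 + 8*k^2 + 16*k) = k^2 + 8*k + 16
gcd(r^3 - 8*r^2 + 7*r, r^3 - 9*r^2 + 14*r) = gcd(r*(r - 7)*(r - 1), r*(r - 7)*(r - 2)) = r^2 - 7*r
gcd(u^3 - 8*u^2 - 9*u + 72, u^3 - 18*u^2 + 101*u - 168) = u^2 - 11*u + 24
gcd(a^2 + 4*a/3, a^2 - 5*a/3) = a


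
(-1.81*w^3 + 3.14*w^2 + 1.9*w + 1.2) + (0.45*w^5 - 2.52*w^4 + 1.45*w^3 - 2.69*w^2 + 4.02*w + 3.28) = 0.45*w^5 - 2.52*w^4 - 0.36*w^3 + 0.45*w^2 + 5.92*w + 4.48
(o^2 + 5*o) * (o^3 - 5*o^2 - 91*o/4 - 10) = o^5 - 191*o^3/4 - 495*o^2/4 - 50*o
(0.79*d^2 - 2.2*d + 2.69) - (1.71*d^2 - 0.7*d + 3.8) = -0.92*d^2 - 1.5*d - 1.11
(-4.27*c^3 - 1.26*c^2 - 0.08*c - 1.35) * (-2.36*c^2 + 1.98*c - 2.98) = 10.0772*c^5 - 5.481*c^4 + 10.4186*c^3 + 6.7824*c^2 - 2.4346*c + 4.023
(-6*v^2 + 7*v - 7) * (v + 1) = -6*v^3 + v^2 - 7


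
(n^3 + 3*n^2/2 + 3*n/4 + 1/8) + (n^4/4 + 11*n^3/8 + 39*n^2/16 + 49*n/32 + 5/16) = n^4/4 + 19*n^3/8 + 63*n^2/16 + 73*n/32 + 7/16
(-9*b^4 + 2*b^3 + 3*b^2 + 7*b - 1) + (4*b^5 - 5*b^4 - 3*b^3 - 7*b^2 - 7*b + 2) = 4*b^5 - 14*b^4 - b^3 - 4*b^2 + 1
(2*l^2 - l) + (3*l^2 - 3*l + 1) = 5*l^2 - 4*l + 1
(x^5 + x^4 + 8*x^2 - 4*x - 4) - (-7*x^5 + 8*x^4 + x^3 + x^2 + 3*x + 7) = 8*x^5 - 7*x^4 - x^3 + 7*x^2 - 7*x - 11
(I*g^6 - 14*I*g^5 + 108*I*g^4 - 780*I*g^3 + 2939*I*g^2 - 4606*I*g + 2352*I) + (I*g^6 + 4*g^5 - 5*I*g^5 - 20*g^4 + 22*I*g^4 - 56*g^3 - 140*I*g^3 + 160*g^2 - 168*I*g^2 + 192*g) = 2*I*g^6 + 4*g^5 - 19*I*g^5 - 20*g^4 + 130*I*g^4 - 56*g^3 - 920*I*g^3 + 160*g^2 + 2771*I*g^2 + 192*g - 4606*I*g + 2352*I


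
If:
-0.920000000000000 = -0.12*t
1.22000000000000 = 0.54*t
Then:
No Solution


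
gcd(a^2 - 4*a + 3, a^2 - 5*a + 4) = a - 1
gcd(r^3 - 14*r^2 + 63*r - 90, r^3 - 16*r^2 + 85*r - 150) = r^2 - 11*r + 30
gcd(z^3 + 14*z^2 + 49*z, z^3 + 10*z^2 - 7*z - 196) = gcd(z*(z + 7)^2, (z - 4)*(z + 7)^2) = z^2 + 14*z + 49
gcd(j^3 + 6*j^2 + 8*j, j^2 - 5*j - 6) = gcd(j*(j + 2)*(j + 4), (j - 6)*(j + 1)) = 1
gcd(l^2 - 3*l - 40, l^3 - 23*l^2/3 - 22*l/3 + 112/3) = l - 8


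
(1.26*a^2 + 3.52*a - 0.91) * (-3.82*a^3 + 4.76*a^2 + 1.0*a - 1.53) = -4.8132*a^5 - 7.4488*a^4 + 21.4914*a^3 - 2.7394*a^2 - 6.2956*a + 1.3923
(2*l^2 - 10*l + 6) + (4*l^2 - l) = 6*l^2 - 11*l + 6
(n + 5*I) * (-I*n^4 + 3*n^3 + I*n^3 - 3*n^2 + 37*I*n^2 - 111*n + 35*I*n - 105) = -I*n^5 + 8*n^4 + I*n^4 - 8*n^3 + 52*I*n^3 - 296*n^2 + 20*I*n^2 - 280*n - 555*I*n - 525*I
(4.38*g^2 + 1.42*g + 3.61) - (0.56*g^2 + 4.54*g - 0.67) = 3.82*g^2 - 3.12*g + 4.28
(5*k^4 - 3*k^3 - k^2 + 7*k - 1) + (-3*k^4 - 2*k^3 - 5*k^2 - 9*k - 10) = 2*k^4 - 5*k^3 - 6*k^2 - 2*k - 11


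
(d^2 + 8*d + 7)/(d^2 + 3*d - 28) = (d + 1)/(d - 4)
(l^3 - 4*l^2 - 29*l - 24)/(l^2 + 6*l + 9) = (l^2 - 7*l - 8)/(l + 3)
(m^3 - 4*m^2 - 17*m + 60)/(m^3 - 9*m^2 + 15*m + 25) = (m^2 + m - 12)/(m^2 - 4*m - 5)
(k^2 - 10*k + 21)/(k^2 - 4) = (k^2 - 10*k + 21)/(k^2 - 4)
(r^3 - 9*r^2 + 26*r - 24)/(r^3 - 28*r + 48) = (r - 3)/(r + 6)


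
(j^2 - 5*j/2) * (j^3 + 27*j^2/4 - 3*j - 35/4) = j^5 + 17*j^4/4 - 159*j^3/8 - 5*j^2/4 + 175*j/8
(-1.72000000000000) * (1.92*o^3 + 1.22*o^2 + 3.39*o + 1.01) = -3.3024*o^3 - 2.0984*o^2 - 5.8308*o - 1.7372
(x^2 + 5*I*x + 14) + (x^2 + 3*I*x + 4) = 2*x^2 + 8*I*x + 18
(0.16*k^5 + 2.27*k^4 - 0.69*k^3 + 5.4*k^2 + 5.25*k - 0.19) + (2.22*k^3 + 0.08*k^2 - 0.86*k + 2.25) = 0.16*k^5 + 2.27*k^4 + 1.53*k^3 + 5.48*k^2 + 4.39*k + 2.06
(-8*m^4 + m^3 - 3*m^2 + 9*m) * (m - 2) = -8*m^5 + 17*m^4 - 5*m^3 + 15*m^2 - 18*m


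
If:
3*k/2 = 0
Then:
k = 0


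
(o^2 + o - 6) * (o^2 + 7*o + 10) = o^4 + 8*o^3 + 11*o^2 - 32*o - 60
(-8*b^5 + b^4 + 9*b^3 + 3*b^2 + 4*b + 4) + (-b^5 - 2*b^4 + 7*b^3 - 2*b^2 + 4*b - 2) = -9*b^5 - b^4 + 16*b^3 + b^2 + 8*b + 2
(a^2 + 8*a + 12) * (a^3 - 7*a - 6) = a^5 + 8*a^4 + 5*a^3 - 62*a^2 - 132*a - 72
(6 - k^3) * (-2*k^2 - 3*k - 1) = 2*k^5 + 3*k^4 + k^3 - 12*k^2 - 18*k - 6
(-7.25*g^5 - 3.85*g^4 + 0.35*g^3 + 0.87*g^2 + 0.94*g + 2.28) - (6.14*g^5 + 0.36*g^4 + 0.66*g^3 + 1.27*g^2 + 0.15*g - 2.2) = -13.39*g^5 - 4.21*g^4 - 0.31*g^3 - 0.4*g^2 + 0.79*g + 4.48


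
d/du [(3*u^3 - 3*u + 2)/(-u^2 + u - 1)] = (3*(1 - 3*u^2)*(u^2 - u + 1) + (2*u - 1)*(3*u^3 - 3*u + 2))/(u^2 - u + 1)^2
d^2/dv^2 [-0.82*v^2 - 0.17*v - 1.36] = -1.64000000000000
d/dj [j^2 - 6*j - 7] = 2*j - 6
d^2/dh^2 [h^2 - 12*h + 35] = 2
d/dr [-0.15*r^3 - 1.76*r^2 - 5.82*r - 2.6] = -0.45*r^2 - 3.52*r - 5.82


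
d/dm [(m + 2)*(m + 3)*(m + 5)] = 3*m^2 + 20*m + 31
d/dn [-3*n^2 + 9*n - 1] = 9 - 6*n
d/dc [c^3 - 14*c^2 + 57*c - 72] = 3*c^2 - 28*c + 57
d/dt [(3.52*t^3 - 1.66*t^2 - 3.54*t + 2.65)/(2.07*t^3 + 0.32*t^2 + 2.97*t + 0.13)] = (4.5626*t^4 + 35.5644*t^3 - 18.8811*t^2 - 2.1276*t - 8.3307)/(4.2849*t^6 + 1.3248*t^5 + 12.3982*t^4 + 2.439*t^3 + 8.9041*t^2 + 0.7722*t + 0.0169)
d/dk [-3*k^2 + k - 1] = 1 - 6*k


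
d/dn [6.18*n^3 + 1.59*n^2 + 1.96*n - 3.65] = 18.54*n^2 + 3.18*n + 1.96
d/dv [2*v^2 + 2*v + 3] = 4*v + 2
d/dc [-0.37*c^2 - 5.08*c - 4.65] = -0.74*c - 5.08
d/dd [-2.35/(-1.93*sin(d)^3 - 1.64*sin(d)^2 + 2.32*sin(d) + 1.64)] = (-13.6065*sin(d)^2 - 7.708*sin(d) + 5.452)*cos(d)/(1.93*sin(d)^3 + 1.64*sin(d)^2 - 2.32*sin(d) - 1.64)^2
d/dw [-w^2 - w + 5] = -2*w - 1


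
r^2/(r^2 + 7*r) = r/(r + 7)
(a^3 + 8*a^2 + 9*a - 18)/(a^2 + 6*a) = a + 2 - 3/a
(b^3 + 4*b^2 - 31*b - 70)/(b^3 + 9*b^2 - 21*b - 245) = (b + 2)/(b + 7)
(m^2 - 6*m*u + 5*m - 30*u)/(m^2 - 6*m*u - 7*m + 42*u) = (m + 5)/(m - 7)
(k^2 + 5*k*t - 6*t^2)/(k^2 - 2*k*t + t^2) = (-k - 6*t)/(-k + t)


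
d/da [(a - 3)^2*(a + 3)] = 3*(a - 3)*(a + 1)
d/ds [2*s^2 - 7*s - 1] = 4*s - 7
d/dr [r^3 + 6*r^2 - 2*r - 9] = 3*r^2 + 12*r - 2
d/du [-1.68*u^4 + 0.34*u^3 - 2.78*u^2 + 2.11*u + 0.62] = -6.72*u^3 + 1.02*u^2 - 5.56*u + 2.11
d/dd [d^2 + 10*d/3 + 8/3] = 2*d + 10/3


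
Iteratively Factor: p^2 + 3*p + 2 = (p + 1)*(p + 2)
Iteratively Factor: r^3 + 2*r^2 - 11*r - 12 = (r - 3)*(r^2 + 5*r + 4) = (r - 3)*(r + 1)*(r + 4)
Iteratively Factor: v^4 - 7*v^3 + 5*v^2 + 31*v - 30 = (v - 1)*(v^3 - 6*v^2 - v + 30) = (v - 5)*(v - 1)*(v^2 - v - 6) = (v - 5)*(v - 1)*(v + 2)*(v - 3)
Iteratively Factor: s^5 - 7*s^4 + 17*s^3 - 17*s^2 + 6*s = (s)*(s^4 - 7*s^3 + 17*s^2 - 17*s + 6) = s*(s - 1)*(s^3 - 6*s^2 + 11*s - 6) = s*(s - 1)^2*(s^2 - 5*s + 6) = s*(s - 3)*(s - 1)^2*(s - 2)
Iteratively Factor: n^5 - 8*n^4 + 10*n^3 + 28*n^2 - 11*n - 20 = (n - 4)*(n^4 - 4*n^3 - 6*n^2 + 4*n + 5) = (n - 4)*(n + 1)*(n^3 - 5*n^2 - n + 5) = (n - 5)*(n - 4)*(n + 1)*(n^2 - 1) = (n - 5)*(n - 4)*(n + 1)^2*(n - 1)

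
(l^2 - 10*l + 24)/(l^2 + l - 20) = (l - 6)/(l + 5)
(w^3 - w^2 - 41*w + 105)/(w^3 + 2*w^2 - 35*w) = (w - 3)/w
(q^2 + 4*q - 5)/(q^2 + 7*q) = (q^2 + 4*q - 5)/(q*(q + 7))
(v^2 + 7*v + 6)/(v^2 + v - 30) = (v + 1)/(v - 5)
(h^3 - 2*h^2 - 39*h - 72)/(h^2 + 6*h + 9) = h - 8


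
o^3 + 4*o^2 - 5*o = o*(o - 1)*(o + 5)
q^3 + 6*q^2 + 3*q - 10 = (q - 1)*(q + 2)*(q + 5)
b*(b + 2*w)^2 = b^3 + 4*b^2*w + 4*b*w^2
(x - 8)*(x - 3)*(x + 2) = x^3 - 9*x^2 + 2*x + 48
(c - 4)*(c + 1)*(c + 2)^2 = c^4 + c^3 - 12*c^2 - 28*c - 16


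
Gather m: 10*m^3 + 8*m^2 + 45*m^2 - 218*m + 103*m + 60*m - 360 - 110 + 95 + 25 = 10*m^3 + 53*m^2 - 55*m - 350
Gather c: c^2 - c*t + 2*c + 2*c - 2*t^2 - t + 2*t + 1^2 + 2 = c^2 + c*(4 - t) - 2*t^2 + t + 3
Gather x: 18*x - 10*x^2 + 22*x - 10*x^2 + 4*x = -20*x^2 + 44*x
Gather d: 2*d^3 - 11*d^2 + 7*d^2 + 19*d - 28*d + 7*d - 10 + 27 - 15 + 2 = 2*d^3 - 4*d^2 - 2*d + 4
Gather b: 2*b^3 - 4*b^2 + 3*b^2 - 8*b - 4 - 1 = 2*b^3 - b^2 - 8*b - 5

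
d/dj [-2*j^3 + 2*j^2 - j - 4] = -6*j^2 + 4*j - 1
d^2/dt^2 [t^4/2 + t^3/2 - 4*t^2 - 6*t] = 6*t^2 + 3*t - 8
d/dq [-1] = 0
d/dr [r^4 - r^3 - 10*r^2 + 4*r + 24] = 4*r^3 - 3*r^2 - 20*r + 4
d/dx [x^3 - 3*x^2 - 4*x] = 3*x^2 - 6*x - 4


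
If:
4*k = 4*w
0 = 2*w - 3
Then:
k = 3/2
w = 3/2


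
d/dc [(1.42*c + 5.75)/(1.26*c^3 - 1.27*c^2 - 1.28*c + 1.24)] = (-3.5784*c^3 - 19.9316*c^2 + 14.605*c + 9.1208)/(1.5876*c^6 - 3.2004*c^5 - 1.6127*c^4 + 6.376*c^3 - 1.5112*c^2 - 3.1744*c + 1.5376)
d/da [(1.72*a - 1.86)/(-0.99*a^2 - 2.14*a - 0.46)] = (1.7028*a^2 - 3.6828*a - 4.7716)/(0.9801*a^4 + 4.2372*a^3 + 5.4904*a^2 + 1.9688*a + 0.2116)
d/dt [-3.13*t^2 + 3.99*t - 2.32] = 3.99 - 6.26*t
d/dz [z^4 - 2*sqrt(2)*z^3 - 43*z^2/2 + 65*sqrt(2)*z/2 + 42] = 4*z^3 - 6*sqrt(2)*z^2 - 43*z + 65*sqrt(2)/2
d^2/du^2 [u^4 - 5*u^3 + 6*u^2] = 12*u^2 - 30*u + 12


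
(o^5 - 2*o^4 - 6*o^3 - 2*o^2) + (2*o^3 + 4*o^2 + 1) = o^5 - 2*o^4 - 4*o^3 + 2*o^2 + 1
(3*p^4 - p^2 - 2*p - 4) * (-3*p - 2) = -9*p^5 - 6*p^4 + 3*p^3 + 8*p^2 + 16*p + 8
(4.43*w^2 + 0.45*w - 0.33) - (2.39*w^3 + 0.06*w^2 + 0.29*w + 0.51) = -2.39*w^3 + 4.37*w^2 + 0.16*w - 0.84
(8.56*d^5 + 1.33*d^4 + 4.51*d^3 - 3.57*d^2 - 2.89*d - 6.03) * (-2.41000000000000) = -20.6296*d^5 - 3.2053*d^4 - 10.8691*d^3 + 8.6037*d^2 + 6.9649*d + 14.5323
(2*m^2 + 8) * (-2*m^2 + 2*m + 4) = -4*m^4 + 4*m^3 - 8*m^2 + 16*m + 32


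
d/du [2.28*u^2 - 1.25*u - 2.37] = 4.56*u - 1.25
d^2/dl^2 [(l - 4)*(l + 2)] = 2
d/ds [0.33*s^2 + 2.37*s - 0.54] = 0.66*s + 2.37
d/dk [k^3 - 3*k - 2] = 3*k^2 - 3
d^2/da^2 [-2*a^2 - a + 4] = -4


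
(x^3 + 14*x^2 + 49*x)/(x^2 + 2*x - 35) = x*(x + 7)/(x - 5)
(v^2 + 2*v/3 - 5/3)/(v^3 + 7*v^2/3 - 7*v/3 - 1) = (3*v + 5)/(3*v^2 + 10*v + 3)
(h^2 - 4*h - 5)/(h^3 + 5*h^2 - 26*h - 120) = (h + 1)/(h^2 + 10*h + 24)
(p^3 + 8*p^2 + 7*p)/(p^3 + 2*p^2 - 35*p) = (p + 1)/(p - 5)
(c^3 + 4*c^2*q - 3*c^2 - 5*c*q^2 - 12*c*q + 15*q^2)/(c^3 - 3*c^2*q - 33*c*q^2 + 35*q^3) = (3 - c)/(-c + 7*q)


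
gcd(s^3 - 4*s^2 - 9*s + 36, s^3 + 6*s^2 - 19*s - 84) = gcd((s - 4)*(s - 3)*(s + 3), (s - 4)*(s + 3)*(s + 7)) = s^2 - s - 12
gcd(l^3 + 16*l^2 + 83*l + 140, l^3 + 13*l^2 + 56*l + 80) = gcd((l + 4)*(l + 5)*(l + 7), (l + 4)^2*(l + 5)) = l^2 + 9*l + 20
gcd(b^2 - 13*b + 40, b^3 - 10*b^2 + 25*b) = b - 5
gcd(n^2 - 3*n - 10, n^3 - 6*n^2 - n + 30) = n^2 - 3*n - 10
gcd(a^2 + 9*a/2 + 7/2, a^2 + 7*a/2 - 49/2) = 1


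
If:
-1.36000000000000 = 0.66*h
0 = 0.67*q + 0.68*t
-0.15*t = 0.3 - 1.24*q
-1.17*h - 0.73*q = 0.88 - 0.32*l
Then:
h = -2.06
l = -4.29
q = 0.22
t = -0.21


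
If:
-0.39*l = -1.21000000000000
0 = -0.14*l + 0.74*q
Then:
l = 3.10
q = 0.59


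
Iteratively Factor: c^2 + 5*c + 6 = (c + 3)*(c + 2)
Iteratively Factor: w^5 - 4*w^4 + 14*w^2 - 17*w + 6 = (w - 1)*(w^4 - 3*w^3 - 3*w^2 + 11*w - 6) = (w - 1)*(w + 2)*(w^3 - 5*w^2 + 7*w - 3) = (w - 1)^2*(w + 2)*(w^2 - 4*w + 3) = (w - 1)^3*(w + 2)*(w - 3)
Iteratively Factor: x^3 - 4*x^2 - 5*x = (x + 1)*(x^2 - 5*x) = (x - 5)*(x + 1)*(x)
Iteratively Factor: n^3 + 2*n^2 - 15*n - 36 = (n + 3)*(n^2 - n - 12) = (n - 4)*(n + 3)*(n + 3)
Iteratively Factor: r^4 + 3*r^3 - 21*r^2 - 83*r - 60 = (r + 4)*(r^3 - r^2 - 17*r - 15) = (r + 1)*(r + 4)*(r^2 - 2*r - 15) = (r + 1)*(r + 3)*(r + 4)*(r - 5)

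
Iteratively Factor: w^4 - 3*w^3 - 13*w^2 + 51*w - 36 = (w - 3)*(w^3 - 13*w + 12) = (w - 3)^2*(w^2 + 3*w - 4) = (w - 3)^2*(w - 1)*(w + 4)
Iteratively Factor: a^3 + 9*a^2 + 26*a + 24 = (a + 2)*(a^2 + 7*a + 12) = (a + 2)*(a + 3)*(a + 4)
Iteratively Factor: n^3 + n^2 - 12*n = (n - 3)*(n^2 + 4*n) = n*(n - 3)*(n + 4)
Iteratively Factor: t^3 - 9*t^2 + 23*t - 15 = (t - 1)*(t^2 - 8*t + 15) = (t - 3)*(t - 1)*(t - 5)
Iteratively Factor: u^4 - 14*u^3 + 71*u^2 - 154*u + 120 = (u - 3)*(u^3 - 11*u^2 + 38*u - 40) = (u - 3)*(u - 2)*(u^2 - 9*u + 20) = (u - 5)*(u - 3)*(u - 2)*(u - 4)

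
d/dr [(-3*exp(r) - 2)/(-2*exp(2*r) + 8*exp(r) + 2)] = (-3*exp(2*r) - 4*exp(r) + 5)*exp(r)/(2*(exp(4*r) - 8*exp(3*r) + 14*exp(2*r) + 8*exp(r) + 1))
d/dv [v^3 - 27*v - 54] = 3*v^2 - 27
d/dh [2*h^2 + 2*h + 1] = 4*h + 2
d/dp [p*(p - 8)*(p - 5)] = 3*p^2 - 26*p + 40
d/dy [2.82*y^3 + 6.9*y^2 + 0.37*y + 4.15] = 8.46*y^2 + 13.8*y + 0.37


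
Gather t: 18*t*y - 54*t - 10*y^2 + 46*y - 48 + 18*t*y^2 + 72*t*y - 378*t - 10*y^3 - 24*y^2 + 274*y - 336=t*(18*y^2 + 90*y - 432) - 10*y^3 - 34*y^2 + 320*y - 384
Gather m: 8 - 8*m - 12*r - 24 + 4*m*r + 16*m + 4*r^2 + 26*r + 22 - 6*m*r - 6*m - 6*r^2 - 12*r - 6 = m*(2 - 2*r) - 2*r^2 + 2*r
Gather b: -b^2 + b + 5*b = -b^2 + 6*b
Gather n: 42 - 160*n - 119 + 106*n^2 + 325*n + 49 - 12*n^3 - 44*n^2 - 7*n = -12*n^3 + 62*n^2 + 158*n - 28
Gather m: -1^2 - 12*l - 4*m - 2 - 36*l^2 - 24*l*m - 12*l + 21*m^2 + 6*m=-36*l^2 - 24*l + 21*m^2 + m*(2 - 24*l) - 3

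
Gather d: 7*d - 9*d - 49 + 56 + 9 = 16 - 2*d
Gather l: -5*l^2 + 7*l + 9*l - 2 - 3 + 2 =-5*l^2 + 16*l - 3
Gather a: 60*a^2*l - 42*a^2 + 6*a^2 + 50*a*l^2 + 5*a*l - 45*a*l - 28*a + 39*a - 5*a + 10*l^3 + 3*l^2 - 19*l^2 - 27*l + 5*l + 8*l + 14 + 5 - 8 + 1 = a^2*(60*l - 36) + a*(50*l^2 - 40*l + 6) + 10*l^3 - 16*l^2 - 14*l + 12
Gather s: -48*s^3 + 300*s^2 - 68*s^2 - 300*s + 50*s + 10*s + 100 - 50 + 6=-48*s^3 + 232*s^2 - 240*s + 56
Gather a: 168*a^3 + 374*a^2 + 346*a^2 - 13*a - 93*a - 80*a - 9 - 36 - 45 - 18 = 168*a^3 + 720*a^2 - 186*a - 108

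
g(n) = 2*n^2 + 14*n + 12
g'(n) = 4*n + 14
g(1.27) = 33.01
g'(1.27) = 19.08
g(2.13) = 50.89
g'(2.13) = 22.52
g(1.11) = 30.00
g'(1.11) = 18.44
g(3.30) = 79.98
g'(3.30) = 27.20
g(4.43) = 113.27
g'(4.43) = 31.72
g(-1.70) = -6.02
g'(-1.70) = 7.20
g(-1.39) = -3.60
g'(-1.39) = 8.44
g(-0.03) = 11.58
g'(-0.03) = 13.88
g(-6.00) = 0.00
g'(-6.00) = -10.00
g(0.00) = 12.00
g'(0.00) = 14.00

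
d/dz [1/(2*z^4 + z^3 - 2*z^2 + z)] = (-8*z^3 - 3*z^2 + 4*z - 1)/(z^2*(2*z^3 + z^2 - 2*z + 1)^2)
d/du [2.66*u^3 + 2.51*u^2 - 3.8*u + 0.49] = 7.98*u^2 + 5.02*u - 3.8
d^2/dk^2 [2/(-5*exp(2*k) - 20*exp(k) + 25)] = 8*((exp(k) + 1)*(exp(2*k) + 4*exp(k) - 5) - 2*(exp(k) + 2)^2*exp(k))*exp(k)/(5*(exp(2*k) + 4*exp(k) - 5)^3)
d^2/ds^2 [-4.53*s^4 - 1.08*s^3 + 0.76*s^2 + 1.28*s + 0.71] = -54.36*s^2 - 6.48*s + 1.52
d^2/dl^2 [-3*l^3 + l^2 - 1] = 2 - 18*l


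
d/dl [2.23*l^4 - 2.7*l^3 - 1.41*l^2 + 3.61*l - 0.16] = 8.92*l^3 - 8.1*l^2 - 2.82*l + 3.61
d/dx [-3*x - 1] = -3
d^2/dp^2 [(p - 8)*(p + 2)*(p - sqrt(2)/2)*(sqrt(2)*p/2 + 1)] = 6*sqrt(2)*p^2 - 18*sqrt(2)*p + 3*p - 17*sqrt(2) - 6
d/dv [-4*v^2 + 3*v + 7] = 3 - 8*v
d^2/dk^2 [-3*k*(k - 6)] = -6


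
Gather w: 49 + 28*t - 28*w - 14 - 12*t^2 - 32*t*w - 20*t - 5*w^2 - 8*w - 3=-12*t^2 + 8*t - 5*w^2 + w*(-32*t - 36) + 32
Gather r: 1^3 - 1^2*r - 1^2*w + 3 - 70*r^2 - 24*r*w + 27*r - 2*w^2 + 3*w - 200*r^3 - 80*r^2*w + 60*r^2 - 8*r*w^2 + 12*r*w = -200*r^3 + r^2*(-80*w - 10) + r*(-8*w^2 - 12*w + 26) - 2*w^2 + 2*w + 4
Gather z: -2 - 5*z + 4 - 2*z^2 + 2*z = -2*z^2 - 3*z + 2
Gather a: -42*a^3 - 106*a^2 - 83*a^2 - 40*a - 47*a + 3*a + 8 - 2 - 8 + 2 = -42*a^3 - 189*a^2 - 84*a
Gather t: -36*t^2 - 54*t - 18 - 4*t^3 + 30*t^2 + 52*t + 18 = -4*t^3 - 6*t^2 - 2*t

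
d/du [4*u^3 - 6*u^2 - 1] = 12*u*(u - 1)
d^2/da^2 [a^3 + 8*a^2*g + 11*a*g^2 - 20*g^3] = 6*a + 16*g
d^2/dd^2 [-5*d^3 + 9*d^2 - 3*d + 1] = 18 - 30*d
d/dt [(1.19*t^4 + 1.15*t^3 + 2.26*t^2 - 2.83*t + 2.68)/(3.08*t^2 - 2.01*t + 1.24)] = (7.3304*t^5 - 3.6337*t^4 + 1.2794*t^3 + 8.4518*t^2 - 10.904*t + 1.8776)/(9.4864*t^4 - 12.3816*t^3 + 11.6785*t^2 - 4.9848*t + 1.5376)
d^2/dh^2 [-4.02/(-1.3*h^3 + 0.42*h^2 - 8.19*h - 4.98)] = ((3.3768 - 31.356*h)*(1.3*h^3 - 0.42*h^2 + 8.19*h + 4.98) + 4.02*(3.9*h^2 - 0.84*h + 8.19)*(7.8*h^2 - 1.68*h + 16.38))/(1.3*h^3 - 0.42*h^2 + 8.19*h + 4.98)^3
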